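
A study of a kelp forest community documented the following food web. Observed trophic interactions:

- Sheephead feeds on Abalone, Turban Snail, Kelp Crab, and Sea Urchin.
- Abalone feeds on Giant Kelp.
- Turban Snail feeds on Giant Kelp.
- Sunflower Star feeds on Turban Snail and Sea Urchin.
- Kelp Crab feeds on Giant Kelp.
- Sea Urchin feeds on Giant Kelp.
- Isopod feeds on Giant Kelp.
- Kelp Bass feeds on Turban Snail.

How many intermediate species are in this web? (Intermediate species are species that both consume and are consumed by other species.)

Intermediate species (has both prey and predators): Abalone, Sea Urchin, Kelp Crab, Turban Snail.
Count: 4.

4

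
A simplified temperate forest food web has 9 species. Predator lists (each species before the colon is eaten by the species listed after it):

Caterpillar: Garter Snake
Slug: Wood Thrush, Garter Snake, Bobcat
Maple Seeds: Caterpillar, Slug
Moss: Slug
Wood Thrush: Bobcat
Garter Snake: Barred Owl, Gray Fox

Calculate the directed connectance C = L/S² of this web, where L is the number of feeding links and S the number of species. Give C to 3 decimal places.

The web has S = 9 species and L = 10 feeding links.
C = L / S² = 10 / 81 = 0.1235 ≈ 0.123.

C = 0.123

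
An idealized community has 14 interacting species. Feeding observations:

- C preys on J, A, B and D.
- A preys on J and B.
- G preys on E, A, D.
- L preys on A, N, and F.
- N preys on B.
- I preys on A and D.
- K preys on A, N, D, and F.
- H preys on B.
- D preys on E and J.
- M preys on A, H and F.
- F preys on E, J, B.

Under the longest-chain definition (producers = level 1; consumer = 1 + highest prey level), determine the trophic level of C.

Trophic level 3

J is a producer → level 1.
A eats J (level 1); other prey at levels: B 1 → level 2.
C eats A (level 2); other prey at levels: J 1, B 1, D 2 → level 3.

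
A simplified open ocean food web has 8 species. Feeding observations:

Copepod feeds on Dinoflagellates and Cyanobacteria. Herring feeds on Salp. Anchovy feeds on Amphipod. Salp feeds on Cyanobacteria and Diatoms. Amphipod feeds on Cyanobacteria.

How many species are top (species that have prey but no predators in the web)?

3

Top species (has prey, but nothing eats it): Copepod, Herring, Anchovy.
Count: 3.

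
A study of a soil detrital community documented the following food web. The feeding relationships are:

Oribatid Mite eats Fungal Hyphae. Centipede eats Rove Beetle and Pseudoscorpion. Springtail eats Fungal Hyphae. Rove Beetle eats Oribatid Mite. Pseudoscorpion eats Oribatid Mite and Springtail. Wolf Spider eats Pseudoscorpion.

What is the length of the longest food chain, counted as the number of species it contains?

One longest chain: Fungal Hyphae → Oribatid Mite → Pseudoscorpion → Wolf Spider.
It has 4 species and 3 links.

4 species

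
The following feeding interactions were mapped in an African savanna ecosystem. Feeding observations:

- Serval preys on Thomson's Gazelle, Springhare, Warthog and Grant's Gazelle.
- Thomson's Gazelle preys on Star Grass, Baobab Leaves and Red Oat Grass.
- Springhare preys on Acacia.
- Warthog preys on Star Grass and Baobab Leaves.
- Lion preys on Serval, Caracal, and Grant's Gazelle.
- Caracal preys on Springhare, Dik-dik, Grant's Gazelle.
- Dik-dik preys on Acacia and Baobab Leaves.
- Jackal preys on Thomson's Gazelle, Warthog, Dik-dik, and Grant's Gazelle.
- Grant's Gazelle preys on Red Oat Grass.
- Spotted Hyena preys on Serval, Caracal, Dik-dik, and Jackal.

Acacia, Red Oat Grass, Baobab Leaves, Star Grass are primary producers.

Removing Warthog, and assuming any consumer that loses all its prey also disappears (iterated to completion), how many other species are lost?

Remove Warthog.
Every predator of it retains at least one other prey: Jackal still has Dik-dik, Grant's Gazelle, Thomson's Gazelle; Serval still has Grant's Gazelle, Springhare, Thomson's Gazelle.
No consumer loses all prey, so no secondary extinctions occur.

0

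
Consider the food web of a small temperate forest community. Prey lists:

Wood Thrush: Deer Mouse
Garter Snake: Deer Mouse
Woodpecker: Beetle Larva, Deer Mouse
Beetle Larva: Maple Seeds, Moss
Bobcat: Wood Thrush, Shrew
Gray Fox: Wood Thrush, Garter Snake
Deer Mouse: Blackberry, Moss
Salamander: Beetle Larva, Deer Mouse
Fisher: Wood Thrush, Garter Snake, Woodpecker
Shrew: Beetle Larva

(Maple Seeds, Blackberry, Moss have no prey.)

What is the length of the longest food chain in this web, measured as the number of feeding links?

One longest chain: Blackberry → Deer Mouse → Wood Thrush → Gray Fox.
It has 4 species and 3 links.

3 links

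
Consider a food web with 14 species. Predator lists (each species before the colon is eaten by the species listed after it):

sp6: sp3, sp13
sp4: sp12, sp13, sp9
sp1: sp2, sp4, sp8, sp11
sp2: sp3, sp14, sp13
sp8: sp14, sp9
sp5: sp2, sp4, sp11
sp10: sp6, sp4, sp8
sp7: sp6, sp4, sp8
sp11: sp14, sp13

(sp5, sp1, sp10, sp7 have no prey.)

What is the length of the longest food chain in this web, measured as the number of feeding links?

2 links

One longest chain: sp5 → sp4 → sp12.
It has 3 species and 2 links.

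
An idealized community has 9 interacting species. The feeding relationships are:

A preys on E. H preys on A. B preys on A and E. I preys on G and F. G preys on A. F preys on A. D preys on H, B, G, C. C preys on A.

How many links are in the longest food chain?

3 links

One longest chain: E → A → G → I.
It has 4 species and 3 links.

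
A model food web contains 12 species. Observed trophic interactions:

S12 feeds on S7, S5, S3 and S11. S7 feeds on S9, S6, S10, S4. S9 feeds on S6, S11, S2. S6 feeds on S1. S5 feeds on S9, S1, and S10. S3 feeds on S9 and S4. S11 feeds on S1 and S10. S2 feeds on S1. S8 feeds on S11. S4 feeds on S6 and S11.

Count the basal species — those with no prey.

2

Basal species (no prey listed): S10, S1.
Count: 2.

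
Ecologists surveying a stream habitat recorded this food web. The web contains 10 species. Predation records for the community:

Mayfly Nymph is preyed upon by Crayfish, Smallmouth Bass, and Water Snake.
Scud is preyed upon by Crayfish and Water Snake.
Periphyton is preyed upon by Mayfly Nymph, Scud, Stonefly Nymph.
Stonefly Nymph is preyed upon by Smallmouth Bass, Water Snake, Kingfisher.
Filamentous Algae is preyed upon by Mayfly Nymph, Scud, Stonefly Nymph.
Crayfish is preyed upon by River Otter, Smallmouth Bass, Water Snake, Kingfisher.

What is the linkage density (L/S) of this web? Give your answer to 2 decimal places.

L/S = 1.80

There are L = 18 links among S = 10 species.
L/S = 18/10 = 1.8000 ≈ 1.80.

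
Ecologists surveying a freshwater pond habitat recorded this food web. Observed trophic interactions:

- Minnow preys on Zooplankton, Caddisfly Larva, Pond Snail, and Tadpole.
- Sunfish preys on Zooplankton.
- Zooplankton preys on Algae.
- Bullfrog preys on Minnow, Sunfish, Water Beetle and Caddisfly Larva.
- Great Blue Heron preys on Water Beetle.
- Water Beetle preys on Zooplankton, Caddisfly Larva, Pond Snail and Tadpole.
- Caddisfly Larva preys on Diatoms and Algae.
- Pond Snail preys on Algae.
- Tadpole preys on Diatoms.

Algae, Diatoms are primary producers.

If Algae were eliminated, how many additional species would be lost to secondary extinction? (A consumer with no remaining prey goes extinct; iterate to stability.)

3

Remove Algae.
Round 1: Pond Snail (all prey gone), Zooplankton (all prey gone) → extinct.
Round 2: Sunfish (all prey gone) → extinct.
No further losses. Total secondary extinctions: 3.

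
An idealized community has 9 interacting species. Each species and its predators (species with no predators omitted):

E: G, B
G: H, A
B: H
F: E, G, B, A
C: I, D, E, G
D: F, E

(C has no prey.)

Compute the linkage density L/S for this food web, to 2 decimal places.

L/S = 1.67

There are L = 15 links among S = 9 species.
L/S = 15/9 = 1.6667 ≈ 1.67.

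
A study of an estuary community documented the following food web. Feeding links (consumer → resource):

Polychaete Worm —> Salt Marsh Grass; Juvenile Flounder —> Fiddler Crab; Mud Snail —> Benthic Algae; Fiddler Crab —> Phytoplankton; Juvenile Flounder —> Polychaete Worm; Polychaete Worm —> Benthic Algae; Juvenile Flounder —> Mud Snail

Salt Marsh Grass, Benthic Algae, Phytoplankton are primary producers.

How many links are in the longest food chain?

2 links

One longest chain: Benthic Algae → Mud Snail → Juvenile Flounder.
It has 3 species and 2 links.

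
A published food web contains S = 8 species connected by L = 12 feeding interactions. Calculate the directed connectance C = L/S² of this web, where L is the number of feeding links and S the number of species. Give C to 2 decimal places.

The web has S = 8 species and L = 12 feeding links.
C = L / S² = 12 / 64 = 0.1875 ≈ 0.19.

C = 0.19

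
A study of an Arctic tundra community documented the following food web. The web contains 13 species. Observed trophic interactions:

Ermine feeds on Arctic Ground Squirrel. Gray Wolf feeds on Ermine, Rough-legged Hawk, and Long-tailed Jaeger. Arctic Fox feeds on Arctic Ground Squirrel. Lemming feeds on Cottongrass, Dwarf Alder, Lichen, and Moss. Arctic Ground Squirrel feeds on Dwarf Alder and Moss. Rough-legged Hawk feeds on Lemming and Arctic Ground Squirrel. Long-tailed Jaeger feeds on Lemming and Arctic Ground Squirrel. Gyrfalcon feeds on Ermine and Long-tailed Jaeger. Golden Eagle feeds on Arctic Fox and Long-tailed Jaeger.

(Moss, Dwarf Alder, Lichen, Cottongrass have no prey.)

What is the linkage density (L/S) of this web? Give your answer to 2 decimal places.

There are L = 19 links among S = 13 species.
L/S = 19/13 = 1.4615 ≈ 1.46.

L/S = 1.46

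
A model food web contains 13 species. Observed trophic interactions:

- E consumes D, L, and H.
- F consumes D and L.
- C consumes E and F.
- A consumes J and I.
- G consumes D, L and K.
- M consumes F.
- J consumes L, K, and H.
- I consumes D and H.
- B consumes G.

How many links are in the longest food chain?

One longest chain: D → F → M.
It has 3 species and 2 links.

2 links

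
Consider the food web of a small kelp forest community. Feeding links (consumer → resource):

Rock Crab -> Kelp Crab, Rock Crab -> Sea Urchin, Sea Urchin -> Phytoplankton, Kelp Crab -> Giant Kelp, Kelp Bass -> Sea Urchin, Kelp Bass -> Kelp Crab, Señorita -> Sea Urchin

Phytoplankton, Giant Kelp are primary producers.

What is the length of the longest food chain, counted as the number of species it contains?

One longest chain: Phytoplankton → Sea Urchin → Señorita.
It has 3 species and 2 links.

3 species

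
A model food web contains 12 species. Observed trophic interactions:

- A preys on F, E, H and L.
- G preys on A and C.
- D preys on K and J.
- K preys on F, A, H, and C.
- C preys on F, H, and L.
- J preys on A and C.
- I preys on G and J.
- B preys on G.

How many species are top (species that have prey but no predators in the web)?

3

Top species (has prey, but nothing eats it): I, D, B.
Count: 3.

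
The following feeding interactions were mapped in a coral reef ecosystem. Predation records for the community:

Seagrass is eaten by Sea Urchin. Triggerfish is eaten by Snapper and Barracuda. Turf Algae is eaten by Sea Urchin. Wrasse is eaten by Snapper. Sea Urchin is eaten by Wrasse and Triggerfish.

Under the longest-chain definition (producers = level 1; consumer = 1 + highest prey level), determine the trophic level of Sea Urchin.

Trophic level 2

Turf Algae is a producer → level 1.
Sea Urchin eats Turf Algae (level 1); other prey at levels: Seagrass 1 → level 2.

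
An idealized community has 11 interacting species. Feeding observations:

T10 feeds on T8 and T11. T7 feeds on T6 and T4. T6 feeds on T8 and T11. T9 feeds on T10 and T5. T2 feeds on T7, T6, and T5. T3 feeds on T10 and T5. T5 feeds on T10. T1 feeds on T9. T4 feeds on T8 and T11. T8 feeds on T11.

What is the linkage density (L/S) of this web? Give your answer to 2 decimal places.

L/S = 1.64

There are L = 18 links among S = 11 species.
L/S = 18/11 = 1.6364 ≈ 1.64.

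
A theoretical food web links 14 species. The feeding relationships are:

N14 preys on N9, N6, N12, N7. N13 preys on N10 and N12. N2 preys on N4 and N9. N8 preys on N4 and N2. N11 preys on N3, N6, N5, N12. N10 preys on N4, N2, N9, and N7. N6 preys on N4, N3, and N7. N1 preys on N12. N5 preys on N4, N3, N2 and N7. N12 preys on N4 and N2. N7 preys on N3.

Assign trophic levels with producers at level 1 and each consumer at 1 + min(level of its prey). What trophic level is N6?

N3 is a producer → level 1.
N6 eats N3 → level 2.

Trophic level 2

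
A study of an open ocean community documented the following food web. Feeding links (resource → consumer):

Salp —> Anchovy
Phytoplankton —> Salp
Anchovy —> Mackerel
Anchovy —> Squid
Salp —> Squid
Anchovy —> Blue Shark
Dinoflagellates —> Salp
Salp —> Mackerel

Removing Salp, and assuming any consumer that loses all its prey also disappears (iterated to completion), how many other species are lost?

Remove Salp.
Round 1: Anchovy (all prey gone) → extinct.
Round 2: Blue Shark (all prey gone), Squid (all prey gone), Mackerel (all prey gone) → extinct.
No further losses. Total secondary extinctions: 4.

4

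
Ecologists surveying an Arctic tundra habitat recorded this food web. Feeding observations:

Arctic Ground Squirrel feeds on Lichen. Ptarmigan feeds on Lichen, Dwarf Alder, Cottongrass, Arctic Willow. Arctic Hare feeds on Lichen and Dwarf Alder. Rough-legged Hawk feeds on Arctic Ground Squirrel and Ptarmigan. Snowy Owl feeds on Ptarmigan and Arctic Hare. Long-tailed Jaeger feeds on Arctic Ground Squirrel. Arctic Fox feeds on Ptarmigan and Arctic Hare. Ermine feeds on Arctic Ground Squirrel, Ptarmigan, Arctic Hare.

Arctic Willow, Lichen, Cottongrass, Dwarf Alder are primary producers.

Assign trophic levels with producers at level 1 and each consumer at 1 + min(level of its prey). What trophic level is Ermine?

Trophic level 3

Arctic Willow is a producer → level 1.
Ptarmigan eats Arctic Willow → level 2.
Ermine eats Ptarmigan → level 3.
No prey of Ermine is below level 2, so 3 is the minimum.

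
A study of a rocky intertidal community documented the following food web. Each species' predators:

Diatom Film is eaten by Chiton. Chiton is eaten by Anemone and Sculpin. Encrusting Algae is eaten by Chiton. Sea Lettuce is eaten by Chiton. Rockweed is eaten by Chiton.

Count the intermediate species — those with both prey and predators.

Intermediate species (has both prey and predators): Chiton.
Count: 1.

1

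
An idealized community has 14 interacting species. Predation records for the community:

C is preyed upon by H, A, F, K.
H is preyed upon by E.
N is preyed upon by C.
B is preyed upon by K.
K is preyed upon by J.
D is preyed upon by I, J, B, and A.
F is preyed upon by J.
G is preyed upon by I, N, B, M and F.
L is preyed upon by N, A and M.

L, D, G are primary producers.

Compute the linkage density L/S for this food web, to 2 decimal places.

There are L = 21 links among S = 14 species.
L/S = 21/14 = 1.5000 ≈ 1.50.

L/S = 1.50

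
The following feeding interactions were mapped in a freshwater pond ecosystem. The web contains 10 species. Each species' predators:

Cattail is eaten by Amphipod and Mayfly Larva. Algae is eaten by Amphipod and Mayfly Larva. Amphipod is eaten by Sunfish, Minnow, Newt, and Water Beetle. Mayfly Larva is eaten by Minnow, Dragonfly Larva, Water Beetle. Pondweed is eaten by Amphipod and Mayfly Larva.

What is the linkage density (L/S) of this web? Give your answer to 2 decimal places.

There are L = 13 links among S = 10 species.
L/S = 13/10 = 1.3000 ≈ 1.30.

L/S = 1.30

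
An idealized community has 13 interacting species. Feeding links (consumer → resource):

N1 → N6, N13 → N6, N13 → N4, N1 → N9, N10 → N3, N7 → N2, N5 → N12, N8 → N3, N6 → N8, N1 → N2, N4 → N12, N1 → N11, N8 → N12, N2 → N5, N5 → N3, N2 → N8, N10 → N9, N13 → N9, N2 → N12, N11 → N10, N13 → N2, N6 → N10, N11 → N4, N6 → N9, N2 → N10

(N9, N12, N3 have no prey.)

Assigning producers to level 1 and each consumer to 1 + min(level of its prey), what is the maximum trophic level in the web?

Producers (level 1): N9, N12, N3.
Following each consumer down to its lowest-level prey: N12 → N4 → N11 (levels 1 through 3).
All prey of N11 (N4 2, N10 2) are at level 2 or above, so N11 is at level 1 + 2 = 3.
Every consumer has at least one prey at level 2 or below, so none exceeds level 3.

3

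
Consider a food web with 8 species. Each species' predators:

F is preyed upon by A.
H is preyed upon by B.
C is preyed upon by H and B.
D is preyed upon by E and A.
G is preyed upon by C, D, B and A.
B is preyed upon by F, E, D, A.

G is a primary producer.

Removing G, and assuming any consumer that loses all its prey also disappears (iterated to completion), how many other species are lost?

Remove G.
Round 1: C (all prey gone) → extinct.
Round 2: H (all prey gone) → extinct.
Round 3: B (all prey gone) → extinct.
Round 4: D (all prey gone), F (all prey gone) → extinct.
Round 5: E (all prey gone), A (all prey gone) → extinct.
No further losses. Total secondary extinctions: 7.

7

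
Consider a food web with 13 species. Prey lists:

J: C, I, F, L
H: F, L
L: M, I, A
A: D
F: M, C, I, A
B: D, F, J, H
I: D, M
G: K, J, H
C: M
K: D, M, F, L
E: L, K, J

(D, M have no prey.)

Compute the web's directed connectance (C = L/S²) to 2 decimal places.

The web has S = 13 species and L = 31 feeding links.
C = L / S² = 31 / 169 = 0.1834 ≈ 0.18.

C = 0.18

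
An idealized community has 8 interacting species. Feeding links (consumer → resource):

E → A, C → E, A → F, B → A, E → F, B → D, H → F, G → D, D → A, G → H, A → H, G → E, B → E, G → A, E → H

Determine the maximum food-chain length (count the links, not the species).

One longest chain: F → H → A → D → B.
It has 5 species and 4 links.

4 links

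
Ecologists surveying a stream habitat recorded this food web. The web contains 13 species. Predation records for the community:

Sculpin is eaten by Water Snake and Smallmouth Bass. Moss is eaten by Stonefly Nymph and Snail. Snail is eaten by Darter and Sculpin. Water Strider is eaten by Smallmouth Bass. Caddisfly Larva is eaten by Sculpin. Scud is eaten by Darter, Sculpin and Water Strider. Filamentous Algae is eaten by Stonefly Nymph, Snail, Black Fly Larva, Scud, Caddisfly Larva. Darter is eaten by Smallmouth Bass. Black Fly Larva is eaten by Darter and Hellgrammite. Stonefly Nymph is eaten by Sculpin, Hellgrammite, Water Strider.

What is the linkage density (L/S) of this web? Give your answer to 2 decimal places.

There are L = 22 links among S = 13 species.
L/S = 22/13 = 1.6923 ≈ 1.69.

L/S = 1.69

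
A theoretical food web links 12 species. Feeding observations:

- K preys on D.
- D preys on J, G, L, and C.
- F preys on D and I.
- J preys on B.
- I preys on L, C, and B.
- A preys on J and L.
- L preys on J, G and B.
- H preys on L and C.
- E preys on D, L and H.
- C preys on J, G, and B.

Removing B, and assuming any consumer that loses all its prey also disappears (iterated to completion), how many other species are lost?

1

Remove B.
Round 1: J (all prey gone) → extinct.
No further losses. Total secondary extinctions: 1.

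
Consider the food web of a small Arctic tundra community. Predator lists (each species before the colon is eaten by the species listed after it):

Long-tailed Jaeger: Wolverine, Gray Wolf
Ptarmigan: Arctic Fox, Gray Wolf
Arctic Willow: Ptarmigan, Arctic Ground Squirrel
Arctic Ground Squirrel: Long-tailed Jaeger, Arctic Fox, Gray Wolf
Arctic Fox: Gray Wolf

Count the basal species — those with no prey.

1

Basal species (no prey listed): Arctic Willow.
Count: 1.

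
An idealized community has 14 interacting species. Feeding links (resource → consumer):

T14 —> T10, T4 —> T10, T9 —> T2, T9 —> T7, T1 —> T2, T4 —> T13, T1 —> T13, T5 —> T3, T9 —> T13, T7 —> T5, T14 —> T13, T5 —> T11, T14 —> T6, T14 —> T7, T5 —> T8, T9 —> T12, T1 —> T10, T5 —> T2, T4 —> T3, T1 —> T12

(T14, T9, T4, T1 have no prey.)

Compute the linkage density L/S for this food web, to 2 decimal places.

There are L = 20 links among S = 14 species.
L/S = 20/14 = 1.4286 ≈ 1.43.

L/S = 1.43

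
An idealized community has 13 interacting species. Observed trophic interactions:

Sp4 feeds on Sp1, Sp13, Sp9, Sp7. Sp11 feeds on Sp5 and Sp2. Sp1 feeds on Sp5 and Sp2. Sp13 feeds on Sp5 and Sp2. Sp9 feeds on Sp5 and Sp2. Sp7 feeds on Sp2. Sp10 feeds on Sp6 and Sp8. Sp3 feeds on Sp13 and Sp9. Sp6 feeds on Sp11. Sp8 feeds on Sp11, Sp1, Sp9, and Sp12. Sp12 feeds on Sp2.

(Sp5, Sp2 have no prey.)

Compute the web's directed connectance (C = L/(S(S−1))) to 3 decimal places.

The web has S = 13 species and L = 23 feeding links.
C = L / (S(S−1)) = 23 / 156 = 0.1474 ≈ 0.147.

C = 0.147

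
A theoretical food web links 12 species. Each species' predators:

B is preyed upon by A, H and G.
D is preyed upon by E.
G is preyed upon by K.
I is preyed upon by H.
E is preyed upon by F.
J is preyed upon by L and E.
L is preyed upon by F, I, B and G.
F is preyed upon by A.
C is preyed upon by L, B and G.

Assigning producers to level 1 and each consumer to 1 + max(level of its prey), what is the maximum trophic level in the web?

5

Producers (level 1): D, C, J.
C → L → B → G → K gives K level 5.
No species has a prey at level 5, so no species reaches level 6.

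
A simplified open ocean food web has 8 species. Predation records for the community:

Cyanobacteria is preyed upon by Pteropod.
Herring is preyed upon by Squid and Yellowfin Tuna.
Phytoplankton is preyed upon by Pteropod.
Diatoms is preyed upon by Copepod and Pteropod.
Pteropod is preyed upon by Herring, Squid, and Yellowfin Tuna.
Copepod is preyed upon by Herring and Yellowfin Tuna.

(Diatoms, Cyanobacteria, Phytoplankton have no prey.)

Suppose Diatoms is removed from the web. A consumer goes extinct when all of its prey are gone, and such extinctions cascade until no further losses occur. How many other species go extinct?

1

Remove Diatoms.
Round 1: Copepod (all prey gone) → extinct.
No further losses. Total secondary extinctions: 1.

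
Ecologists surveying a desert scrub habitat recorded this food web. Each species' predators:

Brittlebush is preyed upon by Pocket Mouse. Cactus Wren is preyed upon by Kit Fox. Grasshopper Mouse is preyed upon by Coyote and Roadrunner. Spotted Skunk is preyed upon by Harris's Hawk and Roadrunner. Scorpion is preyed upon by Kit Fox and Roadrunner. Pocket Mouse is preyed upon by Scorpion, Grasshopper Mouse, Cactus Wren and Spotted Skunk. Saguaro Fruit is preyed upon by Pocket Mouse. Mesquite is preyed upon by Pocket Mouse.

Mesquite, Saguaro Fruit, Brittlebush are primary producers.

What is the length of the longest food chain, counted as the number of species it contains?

One longest chain: Mesquite → Pocket Mouse → Spotted Skunk → Roadrunner.
It has 4 species and 3 links.

4 species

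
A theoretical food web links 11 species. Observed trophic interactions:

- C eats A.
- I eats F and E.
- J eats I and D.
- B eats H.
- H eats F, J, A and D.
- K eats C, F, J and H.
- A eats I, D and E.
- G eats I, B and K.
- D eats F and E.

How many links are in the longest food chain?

One longest chain: F → I → J → H → B → G.
It has 6 species and 5 links.

5 links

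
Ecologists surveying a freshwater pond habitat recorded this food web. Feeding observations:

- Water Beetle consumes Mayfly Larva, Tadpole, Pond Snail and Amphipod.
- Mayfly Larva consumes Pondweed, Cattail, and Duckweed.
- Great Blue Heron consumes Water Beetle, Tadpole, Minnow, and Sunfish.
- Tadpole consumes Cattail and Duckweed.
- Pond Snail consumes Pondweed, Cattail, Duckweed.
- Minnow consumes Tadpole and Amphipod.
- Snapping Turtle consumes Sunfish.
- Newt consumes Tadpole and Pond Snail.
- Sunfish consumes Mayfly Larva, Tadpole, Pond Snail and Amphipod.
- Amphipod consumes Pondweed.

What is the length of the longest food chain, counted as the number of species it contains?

One longest chain: Duckweed → Pond Snail → Sunfish → Snapping Turtle.
It has 4 species and 3 links.

4 species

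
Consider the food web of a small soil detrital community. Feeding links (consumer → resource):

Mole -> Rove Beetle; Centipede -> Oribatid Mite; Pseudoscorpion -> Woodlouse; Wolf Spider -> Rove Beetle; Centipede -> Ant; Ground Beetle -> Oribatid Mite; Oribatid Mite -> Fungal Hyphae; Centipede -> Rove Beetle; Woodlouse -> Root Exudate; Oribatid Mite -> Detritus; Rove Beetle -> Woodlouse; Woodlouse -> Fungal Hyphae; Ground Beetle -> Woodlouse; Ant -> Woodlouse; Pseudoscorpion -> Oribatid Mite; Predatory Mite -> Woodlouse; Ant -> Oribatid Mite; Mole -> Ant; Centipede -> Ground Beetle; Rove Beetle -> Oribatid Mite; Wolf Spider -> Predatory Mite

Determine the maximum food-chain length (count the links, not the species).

3 links

One longest chain: Fungal Hyphae → Woodlouse → Ant → Mole.
It has 4 species and 3 links.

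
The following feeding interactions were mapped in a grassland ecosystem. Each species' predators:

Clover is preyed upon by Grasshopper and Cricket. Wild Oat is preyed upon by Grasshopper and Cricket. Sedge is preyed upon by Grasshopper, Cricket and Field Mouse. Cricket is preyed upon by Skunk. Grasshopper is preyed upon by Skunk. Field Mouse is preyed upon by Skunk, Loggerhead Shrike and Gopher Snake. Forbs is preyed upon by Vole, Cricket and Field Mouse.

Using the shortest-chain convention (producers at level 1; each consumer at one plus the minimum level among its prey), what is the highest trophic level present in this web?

3

Producers (level 1): Clover, Wild Oat, Sedge, Forbs.
Following each consumer down to its lowest-level prey: Sedge → Field Mouse → Gopher Snake (levels 1 through 3).
All prey of Gopher Snake (Field Mouse 2) are at level 2 or above, so Gopher Snake is at level 1 + 2 = 3.
Every consumer has at least one prey at level 2 or below, so none exceeds level 3.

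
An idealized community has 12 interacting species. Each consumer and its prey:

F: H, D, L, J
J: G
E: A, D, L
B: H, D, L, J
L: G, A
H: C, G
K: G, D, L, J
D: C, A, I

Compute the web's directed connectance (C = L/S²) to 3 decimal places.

The web has S = 12 species and L = 23 feeding links.
C = L / S² = 23 / 144 = 0.1597 ≈ 0.160.

C = 0.160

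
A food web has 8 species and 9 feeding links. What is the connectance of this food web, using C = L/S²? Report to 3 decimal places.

The web has S = 8 species and L = 9 feeding links.
C = L / S² = 9 / 64 = 0.1406 ≈ 0.141.

C = 0.141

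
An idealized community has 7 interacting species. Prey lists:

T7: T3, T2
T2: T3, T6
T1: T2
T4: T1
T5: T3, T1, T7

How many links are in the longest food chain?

One longest chain: T3 → T2 → T1 → T5.
It has 4 species and 3 links.

3 links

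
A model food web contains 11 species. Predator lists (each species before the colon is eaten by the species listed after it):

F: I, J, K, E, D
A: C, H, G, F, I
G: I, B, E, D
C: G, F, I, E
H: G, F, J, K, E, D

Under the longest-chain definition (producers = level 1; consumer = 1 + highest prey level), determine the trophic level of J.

A is a producer → level 1.
C eats A → level 2.
F eats C (level 2); other prey at levels: A 1, H 2 → level 3.
J eats F (level 3); other prey at levels: H 2 → level 4.

Trophic level 4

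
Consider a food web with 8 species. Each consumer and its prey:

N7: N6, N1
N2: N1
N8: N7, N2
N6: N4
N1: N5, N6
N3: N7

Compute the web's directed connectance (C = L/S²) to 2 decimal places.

C = 0.14

The web has S = 8 species and L = 9 feeding links.
C = L / S² = 9 / 64 = 0.1406 ≈ 0.14.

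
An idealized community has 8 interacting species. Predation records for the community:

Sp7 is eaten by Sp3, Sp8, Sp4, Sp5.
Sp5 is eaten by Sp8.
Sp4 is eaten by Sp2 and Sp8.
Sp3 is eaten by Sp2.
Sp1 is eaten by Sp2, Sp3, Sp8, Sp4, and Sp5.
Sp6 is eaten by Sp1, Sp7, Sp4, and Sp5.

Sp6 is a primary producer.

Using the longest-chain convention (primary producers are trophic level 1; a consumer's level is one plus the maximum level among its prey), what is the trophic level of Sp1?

Sp6 is a producer → level 1.
Sp1 eats Sp6 → level 2.

Trophic level 2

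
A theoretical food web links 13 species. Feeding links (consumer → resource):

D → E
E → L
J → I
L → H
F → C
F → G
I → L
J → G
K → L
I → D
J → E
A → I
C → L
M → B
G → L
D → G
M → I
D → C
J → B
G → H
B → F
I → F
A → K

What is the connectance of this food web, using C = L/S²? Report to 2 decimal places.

C = 0.14

The web has S = 13 species and L = 23 feeding links.
C = L / S² = 23 / 169 = 0.1361 ≈ 0.14.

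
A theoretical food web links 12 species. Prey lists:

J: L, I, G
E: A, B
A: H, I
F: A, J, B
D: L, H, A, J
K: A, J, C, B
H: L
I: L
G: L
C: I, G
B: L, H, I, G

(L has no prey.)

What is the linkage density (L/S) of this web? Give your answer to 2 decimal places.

There are L = 27 links among S = 12 species.
L/S = 27/12 = 2.2500 ≈ 2.25.

L/S = 2.25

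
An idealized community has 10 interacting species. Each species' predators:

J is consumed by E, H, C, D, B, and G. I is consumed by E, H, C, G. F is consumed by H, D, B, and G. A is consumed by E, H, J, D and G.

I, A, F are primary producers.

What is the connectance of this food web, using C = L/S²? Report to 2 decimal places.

C = 0.19

The web has S = 10 species and L = 19 feeding links.
C = L / S² = 19 / 100 = 0.1900 ≈ 0.19.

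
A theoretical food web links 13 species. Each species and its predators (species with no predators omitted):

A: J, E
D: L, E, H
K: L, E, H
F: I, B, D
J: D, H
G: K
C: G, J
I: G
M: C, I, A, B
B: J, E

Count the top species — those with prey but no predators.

Top species (has prey, but nothing eats it): L, E, H.
Count: 3.

3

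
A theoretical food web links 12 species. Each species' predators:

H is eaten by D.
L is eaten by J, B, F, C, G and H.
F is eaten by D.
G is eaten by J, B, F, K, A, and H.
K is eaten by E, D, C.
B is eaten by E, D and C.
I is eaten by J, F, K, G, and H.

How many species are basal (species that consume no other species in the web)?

2

Basal species (no prey listed): I, L.
Count: 2.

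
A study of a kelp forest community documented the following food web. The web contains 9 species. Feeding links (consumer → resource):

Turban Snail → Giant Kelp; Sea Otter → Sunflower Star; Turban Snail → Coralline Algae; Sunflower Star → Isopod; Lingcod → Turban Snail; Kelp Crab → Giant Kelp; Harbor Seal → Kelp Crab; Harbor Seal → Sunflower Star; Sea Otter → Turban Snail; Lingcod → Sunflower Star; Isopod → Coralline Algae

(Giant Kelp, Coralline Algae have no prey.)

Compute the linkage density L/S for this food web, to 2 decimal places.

There are L = 11 links among S = 9 species.
L/S = 11/9 = 1.2222 ≈ 1.22.

L/S = 1.22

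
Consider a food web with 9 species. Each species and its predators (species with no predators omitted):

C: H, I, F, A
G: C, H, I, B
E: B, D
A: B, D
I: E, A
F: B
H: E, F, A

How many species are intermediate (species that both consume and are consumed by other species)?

6

Intermediate species (has both prey and predators): C, H, I, E, F, A.
Count: 6.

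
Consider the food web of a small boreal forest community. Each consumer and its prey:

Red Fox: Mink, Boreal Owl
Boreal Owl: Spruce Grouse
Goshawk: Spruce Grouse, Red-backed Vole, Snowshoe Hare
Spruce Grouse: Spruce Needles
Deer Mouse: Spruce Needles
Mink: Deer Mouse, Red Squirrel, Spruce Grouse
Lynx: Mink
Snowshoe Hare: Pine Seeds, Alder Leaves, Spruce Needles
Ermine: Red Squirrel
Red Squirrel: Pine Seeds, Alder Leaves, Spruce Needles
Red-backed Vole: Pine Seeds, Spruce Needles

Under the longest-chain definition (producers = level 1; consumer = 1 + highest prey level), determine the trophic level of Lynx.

Spruce Needles is a producer → level 1.
Deer Mouse eats Spruce Needles → level 2.
Mink eats Deer Mouse (level 2); other prey at levels: Red Squirrel 2, Spruce Grouse 2 → level 3.
Lynx eats Mink → level 4.

Trophic level 4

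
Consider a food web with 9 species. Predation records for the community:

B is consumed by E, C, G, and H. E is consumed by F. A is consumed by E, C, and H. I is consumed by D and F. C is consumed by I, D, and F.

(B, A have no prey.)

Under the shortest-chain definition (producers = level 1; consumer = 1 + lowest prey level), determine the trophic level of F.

Trophic level 3

B is a producer → level 1.
C eats B → level 2.
F eats C → level 3.
No prey of F is below level 2, so 3 is the minimum.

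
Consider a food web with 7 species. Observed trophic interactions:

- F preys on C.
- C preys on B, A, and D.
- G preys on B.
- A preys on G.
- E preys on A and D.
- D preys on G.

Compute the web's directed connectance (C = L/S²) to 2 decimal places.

C = 0.18

The web has S = 7 species and L = 9 feeding links.
C = L / S² = 9 / 49 = 0.1837 ≈ 0.18.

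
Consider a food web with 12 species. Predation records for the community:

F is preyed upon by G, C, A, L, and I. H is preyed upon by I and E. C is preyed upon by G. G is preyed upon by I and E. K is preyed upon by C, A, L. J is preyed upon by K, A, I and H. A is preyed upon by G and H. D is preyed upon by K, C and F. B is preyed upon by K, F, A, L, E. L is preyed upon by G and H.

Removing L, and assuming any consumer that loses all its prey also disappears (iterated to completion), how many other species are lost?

Remove L.
Every predator of it retains at least one other prey: H still has J, A; G still has F, C, A.
No consumer loses all prey, so no secondary extinctions occur.

0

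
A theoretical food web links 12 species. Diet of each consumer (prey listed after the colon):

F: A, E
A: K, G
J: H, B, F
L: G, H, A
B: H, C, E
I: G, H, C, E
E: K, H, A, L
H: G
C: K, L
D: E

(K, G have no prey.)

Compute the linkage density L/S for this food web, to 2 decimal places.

There are L = 25 links among S = 12 species.
L/S = 25/12 = 2.0833 ≈ 2.08.

L/S = 2.08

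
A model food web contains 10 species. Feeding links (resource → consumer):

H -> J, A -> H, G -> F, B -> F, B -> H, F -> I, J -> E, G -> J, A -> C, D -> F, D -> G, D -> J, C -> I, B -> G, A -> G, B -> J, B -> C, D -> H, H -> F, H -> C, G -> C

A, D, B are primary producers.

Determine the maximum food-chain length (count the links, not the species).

One longest chain: A → H → F → I.
It has 4 species and 3 links.

3 links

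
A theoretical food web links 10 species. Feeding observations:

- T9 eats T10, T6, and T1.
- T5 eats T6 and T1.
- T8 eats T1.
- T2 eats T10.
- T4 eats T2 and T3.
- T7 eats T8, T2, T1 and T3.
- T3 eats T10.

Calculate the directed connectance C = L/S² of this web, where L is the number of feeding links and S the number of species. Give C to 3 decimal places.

C = 0.140

The web has S = 10 species and L = 14 feeding links.
C = L / S² = 14 / 100 = 0.1400 ≈ 0.140.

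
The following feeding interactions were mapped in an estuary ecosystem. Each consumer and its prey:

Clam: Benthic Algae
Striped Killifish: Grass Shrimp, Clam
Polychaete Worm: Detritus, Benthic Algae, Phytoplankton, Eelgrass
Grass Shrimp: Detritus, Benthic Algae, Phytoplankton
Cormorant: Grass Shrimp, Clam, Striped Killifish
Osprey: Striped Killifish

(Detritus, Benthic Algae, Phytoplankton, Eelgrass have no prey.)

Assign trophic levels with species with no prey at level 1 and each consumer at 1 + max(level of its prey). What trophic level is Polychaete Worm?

Trophic level 2

Detritus has no prey (basal) → level 1.
Polychaete Worm eats Detritus (level 1); other prey at levels: Benthic Algae 1, Phytoplankton 1, Eelgrass 1 → level 2.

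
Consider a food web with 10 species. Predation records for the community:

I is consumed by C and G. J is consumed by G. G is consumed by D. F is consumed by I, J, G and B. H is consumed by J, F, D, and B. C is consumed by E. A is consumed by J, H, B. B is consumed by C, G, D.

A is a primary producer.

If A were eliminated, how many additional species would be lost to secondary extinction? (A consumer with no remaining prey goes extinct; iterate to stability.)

Remove A.
Round 1: H (all prey gone) → extinct.
Round 2: F (all prey gone) → extinct.
Round 3: I (all prey gone), B (all prey gone), J (all prey gone) → extinct.
Round 4: G (all prey gone), C (all prey gone) → extinct.
Round 5: D (all prey gone), E (all prey gone) → extinct.
No further losses. Total secondary extinctions: 9.

9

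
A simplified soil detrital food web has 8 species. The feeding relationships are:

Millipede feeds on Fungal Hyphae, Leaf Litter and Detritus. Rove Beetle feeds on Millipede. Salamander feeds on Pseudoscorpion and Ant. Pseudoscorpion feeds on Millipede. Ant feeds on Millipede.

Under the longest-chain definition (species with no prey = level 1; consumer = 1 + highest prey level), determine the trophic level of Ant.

Trophic level 3

Detritus has no prey (basal) → level 1.
Millipede eats Detritus (level 1); other prey at levels: Fungal Hyphae 1, Leaf Litter 1 → level 2.
Ant eats Millipede → level 3.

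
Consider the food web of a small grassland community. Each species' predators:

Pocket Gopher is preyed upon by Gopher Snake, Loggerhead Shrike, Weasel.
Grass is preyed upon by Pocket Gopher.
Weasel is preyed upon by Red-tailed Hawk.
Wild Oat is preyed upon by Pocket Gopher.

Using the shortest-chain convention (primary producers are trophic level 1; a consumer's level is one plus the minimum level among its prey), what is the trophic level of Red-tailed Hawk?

Trophic level 4

Grass is a producer → level 1.
Pocket Gopher eats Grass → level 2.
Weasel eats Pocket Gopher → level 3.
Red-tailed Hawk eats Weasel → level 4.
No prey of Red-tailed Hawk is below level 3, so 4 is the minimum.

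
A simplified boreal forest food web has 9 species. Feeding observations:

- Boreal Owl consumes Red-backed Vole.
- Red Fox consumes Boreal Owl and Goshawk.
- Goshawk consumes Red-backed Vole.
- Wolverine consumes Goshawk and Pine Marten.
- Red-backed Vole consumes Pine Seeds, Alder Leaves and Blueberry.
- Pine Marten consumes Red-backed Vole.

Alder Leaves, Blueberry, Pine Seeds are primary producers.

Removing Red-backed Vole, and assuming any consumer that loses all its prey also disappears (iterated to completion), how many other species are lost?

5

Remove Red-backed Vole.
Round 1: Pine Marten (all prey gone), Boreal Owl (all prey gone), Goshawk (all prey gone) → extinct.
Round 2: Red Fox (all prey gone), Wolverine (all prey gone) → extinct.
No further losses. Total secondary extinctions: 5.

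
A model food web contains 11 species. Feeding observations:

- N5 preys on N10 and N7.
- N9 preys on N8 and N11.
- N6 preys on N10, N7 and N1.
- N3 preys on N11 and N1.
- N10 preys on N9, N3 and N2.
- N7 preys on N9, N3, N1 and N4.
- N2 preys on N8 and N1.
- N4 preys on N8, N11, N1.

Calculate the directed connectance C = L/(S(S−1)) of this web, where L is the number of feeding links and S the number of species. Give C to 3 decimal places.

The web has S = 11 species and L = 21 feeding links.
C = L / (S(S−1)) = 21 / 110 = 0.1909 ≈ 0.191.

C = 0.191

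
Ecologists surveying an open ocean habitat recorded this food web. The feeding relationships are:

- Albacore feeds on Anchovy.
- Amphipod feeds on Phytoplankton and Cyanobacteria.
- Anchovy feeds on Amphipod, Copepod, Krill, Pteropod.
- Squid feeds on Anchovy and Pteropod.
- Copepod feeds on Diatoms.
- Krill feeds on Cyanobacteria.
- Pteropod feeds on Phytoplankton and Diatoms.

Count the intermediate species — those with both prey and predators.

Intermediate species (has both prey and predators): Copepod, Amphipod, Pteropod, Krill, Anchovy.
Count: 5.

5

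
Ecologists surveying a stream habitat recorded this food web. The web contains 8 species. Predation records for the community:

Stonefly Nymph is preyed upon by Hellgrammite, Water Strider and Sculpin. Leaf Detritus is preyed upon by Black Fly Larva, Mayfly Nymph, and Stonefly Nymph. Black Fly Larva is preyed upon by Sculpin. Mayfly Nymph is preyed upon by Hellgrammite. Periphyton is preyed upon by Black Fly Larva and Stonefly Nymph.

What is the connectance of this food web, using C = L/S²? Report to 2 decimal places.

C = 0.16

The web has S = 8 species and L = 10 feeding links.
C = L / S² = 10 / 64 = 0.1562 ≈ 0.16.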